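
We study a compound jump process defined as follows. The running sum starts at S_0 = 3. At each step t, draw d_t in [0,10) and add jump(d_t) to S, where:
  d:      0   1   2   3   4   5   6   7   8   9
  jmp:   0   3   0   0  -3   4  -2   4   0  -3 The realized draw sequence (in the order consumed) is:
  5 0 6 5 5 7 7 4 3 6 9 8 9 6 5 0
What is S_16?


12

t=0: S=3, d=5, jump=4, S_1=7
t=1: S=7, d=0, jump=0, S_2=7
t=2: S=7, d=6, jump=-2, S_3=5
t=3: S=5, d=5, jump=4, S_4=9
t=4: S=9, d=5, jump=4, S_5=13
t=5: S=13, d=7, jump=4, S_6=17
t=6: S=17, d=7, jump=4, S_7=21
t=7: S=21, d=4, jump=-3, S_8=18
t=8: S=18, d=3, jump=0, S_9=18
t=9: S=18, d=6, jump=-2, S_10=16
t=10: S=16, d=9, jump=-3, S_11=13
t=11: S=13, d=8, jump=0, S_12=13
t=12: S=13, d=9, jump=-3, S_13=10
t=13: S=10, d=6, jump=-2, S_14=8
t=14: S=8, d=5, jump=4, S_15=12
t=15: S=12, d=0, jump=0, S_16=12


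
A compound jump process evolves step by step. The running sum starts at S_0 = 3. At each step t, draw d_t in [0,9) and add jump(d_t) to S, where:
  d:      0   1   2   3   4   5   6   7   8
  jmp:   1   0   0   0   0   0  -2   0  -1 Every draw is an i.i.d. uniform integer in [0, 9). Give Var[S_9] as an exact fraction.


50/9

Outcome values over d=0..8: [1, 0, 0, 0, 0, 0, -2, 0, -1]
Σy = -2, Σy² = 6, M = 9
μ = -2/9 = -2/9,  σ² = 6/9 − (-2/9)² = 50/81
Independent increments: Var[S_9] = 9·σ² = 9·(50/81) = 50/9


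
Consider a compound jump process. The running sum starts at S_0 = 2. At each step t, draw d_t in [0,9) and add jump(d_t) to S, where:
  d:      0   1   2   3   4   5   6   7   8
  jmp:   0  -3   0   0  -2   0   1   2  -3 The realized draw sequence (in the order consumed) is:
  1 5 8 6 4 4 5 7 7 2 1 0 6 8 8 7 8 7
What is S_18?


t=0: S=2, d=1, jump=-3, S_1=-1
t=1: S=-1, d=5, jump=0, S_2=-1
t=2: S=-1, d=8, jump=-3, S_3=-4
t=3: S=-4, d=6, jump=1, S_4=-3
t=4: S=-3, d=4, jump=-2, S_5=-5
t=5: S=-5, d=4, jump=-2, S_6=-7
t=6: S=-7, d=5, jump=0, S_7=-7
t=7: S=-7, d=7, jump=2, S_8=-5
t=8: S=-5, d=7, jump=2, S_9=-3
t=9: S=-3, d=2, jump=0, S_10=-3
t=10: S=-3, d=1, jump=-3, S_11=-6
t=11: S=-6, d=0, jump=0, S_12=-6
t=12: S=-6, d=6, jump=1, S_13=-5
t=13: S=-5, d=8, jump=-3, S_14=-8
t=14: S=-8, d=8, jump=-3, S_15=-11
t=15: S=-11, d=7, jump=2, S_16=-9
t=16: S=-9, d=8, jump=-3, S_17=-12
t=17: S=-12, d=7, jump=2, S_18=-10

-10


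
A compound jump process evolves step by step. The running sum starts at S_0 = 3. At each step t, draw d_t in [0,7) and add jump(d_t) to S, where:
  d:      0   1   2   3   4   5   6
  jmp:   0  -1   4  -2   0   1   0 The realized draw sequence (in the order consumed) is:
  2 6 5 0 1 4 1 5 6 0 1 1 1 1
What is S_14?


3

t=0: S=3, d=2, jump=4, S_1=7
t=1: S=7, d=6, jump=0, S_2=7
t=2: S=7, d=5, jump=1, S_3=8
t=3: S=8, d=0, jump=0, S_4=8
t=4: S=8, d=1, jump=-1, S_5=7
t=5: S=7, d=4, jump=0, S_6=7
t=6: S=7, d=1, jump=-1, S_7=6
t=7: S=6, d=5, jump=1, S_8=7
t=8: S=7, d=6, jump=0, S_9=7
t=9: S=7, d=0, jump=0, S_10=7
t=10: S=7, d=1, jump=-1, S_11=6
t=11: S=6, d=1, jump=-1, S_12=5
t=12: S=5, d=1, jump=-1, S_13=4
t=13: S=4, d=1, jump=-1, S_14=3


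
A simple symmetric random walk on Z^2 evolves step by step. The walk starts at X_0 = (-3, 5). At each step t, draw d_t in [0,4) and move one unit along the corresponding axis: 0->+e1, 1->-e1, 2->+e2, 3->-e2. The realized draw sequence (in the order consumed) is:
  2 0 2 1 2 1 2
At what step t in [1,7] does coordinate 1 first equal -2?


2

t=0: X=(-3, 5), d=2 → +e2, X_1=(-3, 6)
t=1: X=(-3, 6), d=0 → +e1, X_2=(-2, 6)
t=2: X=(-2, 6), d=2 → +e2, X_3=(-2, 7)
t=3: X=(-2, 7), d=1 → -e1, X_4=(-3, 7)
t=4: X=(-3, 7), d=2 → +e2, X_5=(-3, 8)
t=5: X=(-3, 8), d=1 → -e1, X_6=(-4, 8)
t=6: X=(-4, 8), d=2 → +e2, X_7=(-4, 9)


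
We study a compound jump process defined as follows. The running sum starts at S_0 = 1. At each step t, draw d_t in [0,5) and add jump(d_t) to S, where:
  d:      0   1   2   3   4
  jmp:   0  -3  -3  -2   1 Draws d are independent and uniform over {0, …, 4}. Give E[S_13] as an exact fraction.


Outcome values over d=0..4: [0, -3, -3, -2, 1]
Σy = -7, Σy² = 23, M = 5
μ = -7/5 = -7/5,  σ² = 23/5 − (-7/5)² = 66/25
E[S_13] = 1 + 13·(-7/5) = -86/5

-86/5


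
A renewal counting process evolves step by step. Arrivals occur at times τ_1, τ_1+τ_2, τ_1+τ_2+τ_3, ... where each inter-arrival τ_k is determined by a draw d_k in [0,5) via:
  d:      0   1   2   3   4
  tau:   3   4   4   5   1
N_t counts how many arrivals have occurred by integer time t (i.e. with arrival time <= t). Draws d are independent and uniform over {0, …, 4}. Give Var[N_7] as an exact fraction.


3399198664/6103515625

Inter-arrival values over d=0..4: [3, 4, 4, 5, 1]
Each d has probability 1/5, so the pmf of τ is: f(1) = 1/5, f(3) = 1/5, f(4) = 2/5, f(5) = 1/5
Let p_n(j) = P(N_n = j), with p_0 = [1]. Condition on τ_1: p_n(0) = P(τ > n), and for j >= 1, p_n(j) = Σ_{k<=n} f(k)·p_{n−k}(j−1)
p_1 = [4/5, 1/5]  (j = 0..1)
p_2 = [4/5, 4/25, 1/25]  (j = 0..2)
p_3 = [3/5, 9/25, 4/125, 1/125]  (j = 0..3)
p_4 = [1/5, 17/25, 14/125, 4/625, 1/625]  (j = 0..4)
p_5 = [0, 18/25, 31/125, 19/625, 4/3125, 1/3125]  (j = 0..5)
p_6 = [0, 3/5, 8/25, 9/125, 24/3125, 4/15625, 1/15625]  (j = 0..6)
p_7 = [0, 11/25, 54/125, 67/625, 59/3125, 29/15625, 4/78125, 1/78125]  (j = 0..7)
E[N_7] = Σ j·p_7(j) = 133656/78125;  E[N_7²] = Σ j²·p_7(j) = 272168/78125
Var[N_7] = 272168/78125 − (133656/78125)² = 3399198664/6103515625


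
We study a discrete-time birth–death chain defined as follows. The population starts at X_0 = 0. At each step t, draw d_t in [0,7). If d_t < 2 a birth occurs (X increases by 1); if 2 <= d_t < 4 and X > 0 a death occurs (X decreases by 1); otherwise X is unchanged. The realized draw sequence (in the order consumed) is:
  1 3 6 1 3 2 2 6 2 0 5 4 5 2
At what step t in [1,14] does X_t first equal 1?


1

t=0: X=0, d=1 → birth, X_1=1
t=1: X=1, d=3 → death, X_2=0
t=2: X=0, d=6 → hold, X_3=0
t=3: X=0, d=1 → birth, X_4=1
t=4: X=1, d=3 → death, X_5=0
t=5: X=0, d=2 → hold, X_6=0
t=6: X=0, d=2 → hold, X_7=0
t=7: X=0, d=6 → hold, X_8=0
t=8: X=0, d=2 → hold, X_9=0
t=9: X=0, d=0 → birth, X_10=1
t=10: X=1, d=5 → hold, X_11=1
t=11: X=1, d=4 → hold, X_12=1
t=12: X=1, d=5 → hold, X_13=1
t=13: X=1, d=2 → death, X_14=0


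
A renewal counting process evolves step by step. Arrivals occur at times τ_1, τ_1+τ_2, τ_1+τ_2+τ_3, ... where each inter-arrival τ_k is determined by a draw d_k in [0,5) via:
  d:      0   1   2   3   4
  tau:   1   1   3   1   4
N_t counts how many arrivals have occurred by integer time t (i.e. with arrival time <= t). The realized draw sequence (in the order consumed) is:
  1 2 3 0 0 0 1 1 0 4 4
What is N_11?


draw d_1=1: τ_1=1, arrival time A_1=1
draw d_2=2: τ_2=3, arrival time A_2=4
draw d_3=3: τ_3=1, arrival time A_3=5
draw d_4=0: τ_4=1, arrival time A_4=6
draw d_5=0: τ_5=1, arrival time A_5=7
draw d_6=0: τ_6=1, arrival time A_6=8
draw d_7=1: τ_7=1, arrival time A_7=9
draw d_8=1: τ_8=1, arrival time A_8=10
draw d_9=0: τ_9=1, arrival time A_9=11
draw d_10=4: τ_10=4, arrival time A_10=15
draw d_11=4: τ_11=4, arrival time A_11=19
N_t over t=0..11: 0:0 1:1 2:1 3:1 4:2 5:3 6:4 7:5 8:6 9:7 10:8 11:9

9


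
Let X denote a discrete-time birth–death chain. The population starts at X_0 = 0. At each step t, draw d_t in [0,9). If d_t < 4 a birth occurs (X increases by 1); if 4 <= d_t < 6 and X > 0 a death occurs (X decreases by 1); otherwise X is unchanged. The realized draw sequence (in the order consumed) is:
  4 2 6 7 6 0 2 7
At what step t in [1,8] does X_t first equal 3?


7

t=0: X=0, d=4 → hold, X_1=0
t=1: X=0, d=2 → birth, X_2=1
t=2: X=1, d=6 → hold, X_3=1
t=3: X=1, d=7 → hold, X_4=1
t=4: X=1, d=6 → hold, X_5=1
t=5: X=1, d=0 → birth, X_6=2
t=6: X=2, d=2 → birth, X_7=3
t=7: X=3, d=7 → hold, X_8=3


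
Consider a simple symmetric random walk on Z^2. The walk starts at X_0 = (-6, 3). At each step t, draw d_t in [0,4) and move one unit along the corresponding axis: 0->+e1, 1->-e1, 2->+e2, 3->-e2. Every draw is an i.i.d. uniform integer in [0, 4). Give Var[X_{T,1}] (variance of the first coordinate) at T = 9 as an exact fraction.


Outcome values over d=0..3: [1, -1, 0, 0]
Σy = 0, Σy² = 2, M = 4
μ = 0/4 = 0,  σ² = 2/4 − (0)² = 1/2
Independent increments: Var[X_9] = 9·σ² = 9·(1/2) = 9/2

9/2


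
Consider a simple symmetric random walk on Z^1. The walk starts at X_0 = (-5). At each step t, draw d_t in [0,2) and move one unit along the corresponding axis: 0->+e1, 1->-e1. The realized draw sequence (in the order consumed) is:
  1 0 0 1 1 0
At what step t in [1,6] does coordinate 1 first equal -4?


t=0: X=(-5), d=1 → -e1, X_1=(-6)
t=1: X=(-6), d=0 → +e1, X_2=(-5)
t=2: X=(-5), d=0 → +e1, X_3=(-4)
t=3: X=(-4), d=1 → -e1, X_4=(-5)
t=4: X=(-5), d=1 → -e1, X_5=(-6)
t=5: X=(-6), d=0 → +e1, X_6=(-5)

3


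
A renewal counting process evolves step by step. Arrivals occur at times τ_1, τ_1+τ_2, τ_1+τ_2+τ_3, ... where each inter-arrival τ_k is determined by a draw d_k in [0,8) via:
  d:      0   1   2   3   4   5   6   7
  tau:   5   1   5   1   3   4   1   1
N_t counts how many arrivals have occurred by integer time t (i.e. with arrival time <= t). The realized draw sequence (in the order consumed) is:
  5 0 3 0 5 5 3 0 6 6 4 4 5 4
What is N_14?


draw d_1=5: τ_1=4, arrival time A_1=4
draw d_2=0: τ_2=5, arrival time A_2=9
draw d_3=3: τ_3=1, arrival time A_3=10
draw d_4=0: τ_4=5, arrival time A_4=15
draw d_5=5: τ_5=4, arrival time A_5=19
draw d_6=5: τ_6=4, arrival time A_6=23
draw d_7=3: τ_7=1, arrival time A_7=24
draw d_8=0: τ_8=5, arrival time A_8=29
draw d_9=6: τ_9=1, arrival time A_9=30
draw d_10=6: τ_10=1, arrival time A_10=31
draw d_11=4: τ_11=3, arrival time A_11=34
draw d_12=4: τ_12=3, arrival time A_12=37
draw d_13=5: τ_13=4, arrival time A_13=41
draw d_14=4: τ_14=3, arrival time A_14=44
N_t over t=0..14: 0:0 1:0 2:0 3:0 4:1 5:1 6:1 7:1 8:1 9:2 10:3 11:3 12:3 13:3 14:3

3


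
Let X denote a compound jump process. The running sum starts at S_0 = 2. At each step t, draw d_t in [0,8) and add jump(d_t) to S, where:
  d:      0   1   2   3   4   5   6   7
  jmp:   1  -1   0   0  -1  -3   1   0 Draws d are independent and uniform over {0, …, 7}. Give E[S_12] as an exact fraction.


-5/2

Outcome values over d=0..7: [1, -1, 0, 0, -1, -3, 1, 0]
Σy = -3, Σy² = 13, M = 8
μ = -3/8 = -3/8,  σ² = 13/8 − (-3/8)² = 95/64
E[S_12] = 2 + 12·(-3/8) = -5/2


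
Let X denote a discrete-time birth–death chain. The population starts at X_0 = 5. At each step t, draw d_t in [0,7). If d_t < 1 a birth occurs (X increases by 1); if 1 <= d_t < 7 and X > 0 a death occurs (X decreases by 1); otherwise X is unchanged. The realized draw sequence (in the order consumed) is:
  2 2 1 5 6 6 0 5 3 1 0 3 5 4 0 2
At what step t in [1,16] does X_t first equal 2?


t=0: X=5, d=2 → death, X_1=4
t=1: X=4, d=2 → death, X_2=3
t=2: X=3, d=1 → death, X_3=2
t=3: X=2, d=5 → death, X_4=1
t=4: X=1, d=6 → death, X_5=0
t=5: X=0, d=6 → hold, X_6=0
t=6: X=0, d=0 → birth, X_7=1
t=7: X=1, d=5 → death, X_8=0
t=8: X=0, d=3 → hold, X_9=0
t=9: X=0, d=1 → hold, X_10=0
t=10: X=0, d=0 → birth, X_11=1
t=11: X=1, d=3 → death, X_12=0
t=12: X=0, d=5 → hold, X_13=0
t=13: X=0, d=4 → hold, X_14=0
t=14: X=0, d=0 → birth, X_15=1
t=15: X=1, d=2 → death, X_16=0

3


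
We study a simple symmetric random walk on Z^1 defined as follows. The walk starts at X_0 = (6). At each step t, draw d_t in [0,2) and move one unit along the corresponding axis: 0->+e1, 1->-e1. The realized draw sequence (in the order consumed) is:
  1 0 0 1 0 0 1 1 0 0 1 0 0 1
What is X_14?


t=0: X=(6), d=1 → -e1, X_1=(5)
t=1: X=(5), d=0 → +e1, X_2=(6)
t=2: X=(6), d=0 → +e1, X_3=(7)
t=3: X=(7), d=1 → -e1, X_4=(6)
t=4: X=(6), d=0 → +e1, X_5=(7)
t=5: X=(7), d=0 → +e1, X_6=(8)
t=6: X=(8), d=1 → -e1, X_7=(7)
t=7: X=(7), d=1 → -e1, X_8=(6)
t=8: X=(6), d=0 → +e1, X_9=(7)
t=9: X=(7), d=0 → +e1, X_10=(8)
t=10: X=(8), d=1 → -e1, X_11=(7)
t=11: X=(7), d=0 → +e1, X_12=(8)
t=12: X=(8), d=0 → +e1, X_13=(9)
t=13: X=(9), d=1 → -e1, X_14=(8)

(8)


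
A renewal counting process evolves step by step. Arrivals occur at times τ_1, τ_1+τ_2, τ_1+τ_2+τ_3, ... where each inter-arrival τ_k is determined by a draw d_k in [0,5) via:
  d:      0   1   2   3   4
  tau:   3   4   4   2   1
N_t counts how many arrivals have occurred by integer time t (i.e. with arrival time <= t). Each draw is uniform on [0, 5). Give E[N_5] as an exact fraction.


4901/3125

Inter-arrival values over d=0..4: [3, 4, 4, 2, 1]
Each d has probability 1/5, so the pmf of τ is: f(1) = 1/5, f(2) = 1/5, f(3) = 1/5, f(4) = 2/5
Renewal equation for m(n) = E[N_n]: condition on τ_1 = k (if k <= n, one arrival plus a fresh copy on the remaining n−k steps): m(n) = F(n) + Σ_{k<=n} f(k)·m(n−k), where F(n) = P(τ <= n) and m(0) = 0
m(1) = F(1) = 1/5
m(2) = F(2) + f(1)·m(1) = 2/5 + 1/5·1/5 = 11/25
m(3) = F(3) + f(1)·m(2) + f(2)·m(1) = 3/5 + 1/5·11/25 + 1/5·1/5 = 91/125
m(4) = F(4) + f(1)·m(3) + f(2)·m(2) + f(3)·m(1) = 1 + 1/5·91/125 + 1/5·11/25 + 1/5·1/5 = 796/625
m(5) = F(5) + f(1)·m(4) + f(2)·m(3) + f(3)·m(2) + f(4)·m(1) = 1 + 1/5·796/625 + 1/5·91/125 + 1/5·11/25 + 2/5·1/5 = 4901/3125
E[N_5] = m(5) = 4901/3125


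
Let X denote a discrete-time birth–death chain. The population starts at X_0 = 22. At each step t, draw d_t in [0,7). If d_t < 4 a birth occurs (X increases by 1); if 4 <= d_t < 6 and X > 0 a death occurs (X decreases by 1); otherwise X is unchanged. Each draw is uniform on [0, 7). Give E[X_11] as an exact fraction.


176/7

X can drop by at most 1 per step and X_0 = 22 > T = 11, so X_t >= 22 − t >= 11 > 0 for every t <= 11: the floor at 0 (the 'and X > 0' condition) never binds. Hence X_11 = X_0 + Σ_{t<11} Y_t with i.i.d. increments Y_t = y(d_t) ∈ {+1, −1, 0}.
Outcome values over d=0..6: [1, 1, 1, 1, -1, -1, 0]
Σy = 2, Σy² = 6, M = 7
μ = 2/7 = 2/7,  σ² = 6/7 − (2/7)² = 38/49
E[X_11] = 22 + 11·(2/7) = 176/7


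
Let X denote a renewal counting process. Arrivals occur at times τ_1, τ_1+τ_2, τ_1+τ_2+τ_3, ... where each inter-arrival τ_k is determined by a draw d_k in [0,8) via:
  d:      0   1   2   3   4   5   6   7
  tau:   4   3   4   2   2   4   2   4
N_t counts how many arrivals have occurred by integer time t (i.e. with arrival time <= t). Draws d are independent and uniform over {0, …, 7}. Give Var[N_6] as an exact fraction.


Inter-arrival values over d=0..7: [4, 3, 4, 2, 2, 4, 2, 4]
Each d has probability 1/8, so the pmf of τ is: f(2) = 3/8, f(3) = 1/8, f(4) = 1/2
Let p_n(j) = P(N_n = j), with p_0 = [1]. Condition on τ_1: p_n(0) = P(τ > n), and for j >= 1, p_n(j) = Σ_{k<=n} f(k)·p_{n−k}(j−1)
p_1 = [1]  (j = 0)
p_2 = [5/8, 3/8]  (j = 0..1)
p_3 = [1/2, 1/2]  (j = 0..1)
p_4 = [0, 55/64, 9/64]  (j = 0..2)
p_5 = [0, 49/64, 15/64]  (j = 0..2)
p_6 = [0, 3/8, 293/512, 27/512]  (j = 0..3)
E[N_6] = Σ j·p_6(j) = 859/512;  E[N_6²] = Σ j²·p_6(j) = 1607/512
Var[N_6] = 1607/512 − (859/512)² = 84903/262144

84903/262144


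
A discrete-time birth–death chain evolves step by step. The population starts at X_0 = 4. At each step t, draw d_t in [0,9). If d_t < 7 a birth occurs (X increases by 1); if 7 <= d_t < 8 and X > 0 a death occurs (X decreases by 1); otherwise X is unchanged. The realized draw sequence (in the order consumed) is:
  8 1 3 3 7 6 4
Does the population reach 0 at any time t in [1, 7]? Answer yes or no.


no

t=0: X=4, d=8 → hold, X_1=4
t=1: X=4, d=1 → birth, X_2=5
t=2: X=5, d=3 → birth, X_3=6
t=3: X=6, d=3 → birth, X_4=7
t=4: X=7, d=7 → death, X_5=6
t=5: X=6, d=6 → birth, X_6=7
t=6: X=7, d=4 → birth, X_7=8


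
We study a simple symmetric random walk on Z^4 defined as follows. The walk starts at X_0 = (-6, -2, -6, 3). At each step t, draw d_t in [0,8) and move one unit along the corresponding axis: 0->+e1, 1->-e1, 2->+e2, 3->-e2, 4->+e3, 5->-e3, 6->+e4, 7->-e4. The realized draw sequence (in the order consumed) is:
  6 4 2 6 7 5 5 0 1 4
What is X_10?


t=0: X=(-6, -2, -6, 3), d=6 → +e4, X_1=(-6, -2, -6, 4)
t=1: X=(-6, -2, -6, 4), d=4 → +e3, X_2=(-6, -2, -5, 4)
t=2: X=(-6, -2, -5, 4), d=2 → +e2, X_3=(-6, -1, -5, 4)
t=3: X=(-6, -1, -5, 4), d=6 → +e4, X_4=(-6, -1, -5, 5)
t=4: X=(-6, -1, -5, 5), d=7 → -e4, X_5=(-6, -1, -5, 4)
t=5: X=(-6, -1, -5, 4), d=5 → -e3, X_6=(-6, -1, -6, 4)
t=6: X=(-6, -1, -6, 4), d=5 → -e3, X_7=(-6, -1, -7, 4)
t=7: X=(-6, -1, -7, 4), d=0 → +e1, X_8=(-5, -1, -7, 4)
t=8: X=(-5, -1, -7, 4), d=1 → -e1, X_9=(-6, -1, -7, 4)
t=9: X=(-6, -1, -7, 4), d=4 → +e3, X_10=(-6, -1, -6, 4)

(-6, -1, -6, 4)


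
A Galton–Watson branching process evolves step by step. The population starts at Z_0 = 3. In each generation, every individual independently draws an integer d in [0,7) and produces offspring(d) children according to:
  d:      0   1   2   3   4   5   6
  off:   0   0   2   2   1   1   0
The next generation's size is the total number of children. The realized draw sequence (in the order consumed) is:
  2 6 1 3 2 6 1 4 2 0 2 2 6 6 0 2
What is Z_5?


gen 0: Z_0=3, draws=[2, 6, 1], offspring=[2, 0, 0], Z_1=2
gen 1: Z_1=2, draws=[3, 2], offspring=[2, 2], Z_2=4
gen 2: Z_2=4, draws=[6, 1, 4, 2], offspring=[0, 0, 1, 2], Z_3=3
gen 3: Z_3=3, draws=[0, 2, 2], offspring=[0, 2, 2], Z_4=4
gen 4: Z_4=4, draws=[6, 6, 0, 2], offspring=[0, 0, 0, 2], Z_5=2

2


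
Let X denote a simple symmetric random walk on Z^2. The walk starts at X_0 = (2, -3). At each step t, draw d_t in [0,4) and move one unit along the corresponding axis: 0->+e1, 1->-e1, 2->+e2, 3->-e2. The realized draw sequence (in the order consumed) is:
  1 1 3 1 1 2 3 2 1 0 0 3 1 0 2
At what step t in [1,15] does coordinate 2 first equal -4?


t=0: X=(2, -3), d=1 → -e1, X_1=(1, -3)
t=1: X=(1, -3), d=1 → -e1, X_2=(0, -3)
t=2: X=(0, -3), d=3 → -e2, X_3=(0, -4)
t=3: X=(0, -4), d=1 → -e1, X_4=(-1, -4)
t=4: X=(-1, -4), d=1 → -e1, X_5=(-2, -4)
t=5: X=(-2, -4), d=2 → +e2, X_6=(-2, -3)
t=6: X=(-2, -3), d=3 → -e2, X_7=(-2, -4)
t=7: X=(-2, -4), d=2 → +e2, X_8=(-2, -3)
t=8: X=(-2, -3), d=1 → -e1, X_9=(-3, -3)
t=9: X=(-3, -3), d=0 → +e1, X_10=(-2, -3)
t=10: X=(-2, -3), d=0 → +e1, X_11=(-1, -3)
t=11: X=(-1, -3), d=3 → -e2, X_12=(-1, -4)
t=12: X=(-1, -4), d=1 → -e1, X_13=(-2, -4)
t=13: X=(-2, -4), d=0 → +e1, X_14=(-1, -4)
t=14: X=(-1, -4), d=2 → +e2, X_15=(-1, -3)

3


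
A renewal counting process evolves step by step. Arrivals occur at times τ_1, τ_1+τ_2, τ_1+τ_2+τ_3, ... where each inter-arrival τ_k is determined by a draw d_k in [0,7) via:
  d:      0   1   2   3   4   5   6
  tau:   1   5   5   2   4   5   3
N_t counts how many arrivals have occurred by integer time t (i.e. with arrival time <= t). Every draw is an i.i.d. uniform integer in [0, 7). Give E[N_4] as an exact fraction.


1695/2401

Inter-arrival values over d=0..6: [1, 5, 5, 2, 4, 5, 3]
Each d has probability 1/7, so the pmf of τ is: f(1) = 1/7, f(2) = 1/7, f(3) = 1/7, f(4) = 1/7, f(5) = 3/7
Renewal equation for m(n) = E[N_n]: condition on τ_1 = k (if k <= n, one arrival plus a fresh copy on the remaining n−k steps): m(n) = F(n) + Σ_{k<=n} f(k)·m(n−k), where F(n) = P(τ <= n) and m(0) = 0
m(1) = F(1) = 1/7
m(2) = F(2) + f(1)·m(1) = 2/7 + 1/7·1/7 = 15/49
m(3) = F(3) + f(1)·m(2) + f(2)·m(1) = 3/7 + 1/7·15/49 + 1/7·1/7 = 169/343
m(4) = F(4) + f(1)·m(3) + f(2)·m(2) + f(3)·m(1) = 4/7 + 1/7·169/343 + 1/7·15/49 + 1/7·1/7 = 1695/2401
E[N_4] = m(4) = 1695/2401


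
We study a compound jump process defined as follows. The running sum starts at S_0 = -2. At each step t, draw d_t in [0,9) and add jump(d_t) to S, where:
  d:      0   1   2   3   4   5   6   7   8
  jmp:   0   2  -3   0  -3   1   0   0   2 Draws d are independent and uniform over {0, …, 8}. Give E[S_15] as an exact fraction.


Outcome values over d=0..8: [0, 2, -3, 0, -3, 1, 0, 0, 2]
Σy = -1, Σy² = 27, M = 9
μ = -1/9 = -1/9,  σ² = 27/9 − (-1/9)² = 242/81
E[S_15] = -2 + 15·(-1/9) = -11/3

-11/3


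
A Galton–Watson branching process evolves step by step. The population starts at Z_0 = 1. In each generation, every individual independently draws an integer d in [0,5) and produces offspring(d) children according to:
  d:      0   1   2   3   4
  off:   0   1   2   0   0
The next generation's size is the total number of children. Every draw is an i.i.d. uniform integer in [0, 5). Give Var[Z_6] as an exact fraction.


Outcome values over d=0..4: [0, 1, 2, 0, 0]
Σy = 3, Σy² = 5, M = 5
μ = 3/5 = 3/5,  σ² = 5/5 − (3/5)² = 16/25
V_0 = 0, E_0 = 1
V_1 = 16/25·E_0 + (3/5)²·V_0 = 16/25;  E_1 = 3/5
V_2 = 16/25·E_1 + (3/5)²·V_1 = 384/625;  E_2 = 9/25
V_3 = 16/25·E_2 + (3/5)²·V_2 = 7056/15625;  E_3 = 27/125
V_4 = 16/25·E_3 + (3/5)²·V_3 = 117504/390625;  E_4 = 81/625
V_5 = 16/25·E_4 + (3/5)²·V_4 = 1867536/9765625;  E_5 = 243/3125
V_6 = 16/25·E_5 + (3/5)²·V_5 = 28957824/244140625;  E_6 = 729/15625

28957824/244140625


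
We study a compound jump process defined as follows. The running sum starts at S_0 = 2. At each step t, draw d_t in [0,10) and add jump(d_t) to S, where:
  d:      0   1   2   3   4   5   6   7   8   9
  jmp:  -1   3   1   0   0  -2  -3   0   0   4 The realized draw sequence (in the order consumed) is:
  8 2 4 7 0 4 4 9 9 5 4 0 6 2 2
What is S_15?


6

t=0: S=2, d=8, jump=0, S_1=2
t=1: S=2, d=2, jump=1, S_2=3
t=2: S=3, d=4, jump=0, S_3=3
t=3: S=3, d=7, jump=0, S_4=3
t=4: S=3, d=0, jump=-1, S_5=2
t=5: S=2, d=4, jump=0, S_6=2
t=6: S=2, d=4, jump=0, S_7=2
t=7: S=2, d=9, jump=4, S_8=6
t=8: S=6, d=9, jump=4, S_9=10
t=9: S=10, d=5, jump=-2, S_10=8
t=10: S=8, d=4, jump=0, S_11=8
t=11: S=8, d=0, jump=-1, S_12=7
t=12: S=7, d=6, jump=-3, S_13=4
t=13: S=4, d=2, jump=1, S_14=5
t=14: S=5, d=2, jump=1, S_15=6


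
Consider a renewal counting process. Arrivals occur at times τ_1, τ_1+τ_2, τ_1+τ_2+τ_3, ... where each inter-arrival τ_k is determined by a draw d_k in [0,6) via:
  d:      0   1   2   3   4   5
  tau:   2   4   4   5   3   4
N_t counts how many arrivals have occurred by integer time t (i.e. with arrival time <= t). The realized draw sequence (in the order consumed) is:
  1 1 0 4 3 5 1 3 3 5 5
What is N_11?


draw d_1=1: τ_1=4, arrival time A_1=4
draw d_2=1: τ_2=4, arrival time A_2=8
draw d_3=0: τ_3=2, arrival time A_3=10
draw d_4=4: τ_4=3, arrival time A_4=13
draw d_5=3: τ_5=5, arrival time A_5=18
draw d_6=5: τ_6=4, arrival time A_6=22
draw d_7=1: τ_7=4, arrival time A_7=26
draw d_8=3: τ_8=5, arrival time A_8=31
draw d_9=3: τ_9=5, arrival time A_9=36
draw d_10=5: τ_10=4, arrival time A_10=40
draw d_11=5: τ_11=4, arrival time A_11=44
N_t over t=0..11: 0:0 1:0 2:0 3:0 4:1 5:1 6:1 7:1 8:2 9:2 10:3 11:3

3


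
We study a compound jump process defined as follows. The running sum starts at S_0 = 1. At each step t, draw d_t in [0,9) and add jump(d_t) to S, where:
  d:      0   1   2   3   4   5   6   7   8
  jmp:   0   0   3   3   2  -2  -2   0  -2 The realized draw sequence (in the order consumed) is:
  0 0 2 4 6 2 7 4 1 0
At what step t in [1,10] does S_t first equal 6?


t=0: S=1, d=0, jump=0, S_1=1
t=1: S=1, d=0, jump=0, S_2=1
t=2: S=1, d=2, jump=3, S_3=4
t=3: S=4, d=4, jump=2, S_4=6
t=4: S=6, d=6, jump=-2, S_5=4
t=5: S=4, d=2, jump=3, S_6=7
t=6: S=7, d=7, jump=0, S_7=7
t=7: S=7, d=4, jump=2, S_8=9
t=8: S=9, d=1, jump=0, S_9=9
t=9: S=9, d=0, jump=0, S_10=9

4


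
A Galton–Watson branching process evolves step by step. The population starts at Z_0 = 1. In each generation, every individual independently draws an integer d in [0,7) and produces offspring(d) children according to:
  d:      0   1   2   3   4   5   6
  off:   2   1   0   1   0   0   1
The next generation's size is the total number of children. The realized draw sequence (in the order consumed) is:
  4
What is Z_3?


gen 0: Z_0=1, draws=[4], offspring=[0], Z_1=0
gen 1: Z_1=0, draws=[], offspring=[], Z_2=0
gen 2: Z_2=0, draws=[], offspring=[], Z_3=0

0


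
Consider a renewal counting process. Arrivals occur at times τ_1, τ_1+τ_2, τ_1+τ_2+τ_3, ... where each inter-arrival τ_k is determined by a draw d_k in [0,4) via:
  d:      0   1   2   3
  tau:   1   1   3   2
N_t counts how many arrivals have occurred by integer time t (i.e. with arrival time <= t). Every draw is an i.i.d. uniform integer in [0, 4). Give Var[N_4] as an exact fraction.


Inter-arrival values over d=0..3: [1, 1, 3, 2]
Each d has probability 1/4, so the pmf of τ is: f(1) = 1/2, f(2) = 1/4, f(3) = 1/4
Let p_n(j) = P(N_n = j), with p_0 = [1]. Condition on τ_1: p_n(0) = P(τ > n), and for j >= 1, p_n(j) = Σ_{k<=n} f(k)·p_{n−k}(j−1)
p_1 = [1/2, 1/2]  (j = 0..1)
p_2 = [1/4, 1/2, 1/4]  (j = 0..2)
p_3 = [0, 1/2, 3/8, 1/8]  (j = 0..3)
p_4 = [0, 3/16, 1/2, 1/4, 1/16]  (j = 0..4)
E[N_4] = Σ j·p_4(j) = 35/16;  E[N_4²] = Σ j²·p_4(j) = 87/16
Var[N_4] = 87/16 − (35/16)² = 167/256

167/256


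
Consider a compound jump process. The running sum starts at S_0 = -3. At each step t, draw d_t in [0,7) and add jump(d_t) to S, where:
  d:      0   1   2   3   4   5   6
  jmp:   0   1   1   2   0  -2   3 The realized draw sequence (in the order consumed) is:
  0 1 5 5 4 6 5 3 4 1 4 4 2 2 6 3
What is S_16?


5

t=0: S=-3, d=0, jump=0, S_1=-3
t=1: S=-3, d=1, jump=1, S_2=-2
t=2: S=-2, d=5, jump=-2, S_3=-4
t=3: S=-4, d=5, jump=-2, S_4=-6
t=4: S=-6, d=4, jump=0, S_5=-6
t=5: S=-6, d=6, jump=3, S_6=-3
t=6: S=-3, d=5, jump=-2, S_7=-5
t=7: S=-5, d=3, jump=2, S_8=-3
t=8: S=-3, d=4, jump=0, S_9=-3
t=9: S=-3, d=1, jump=1, S_10=-2
t=10: S=-2, d=4, jump=0, S_11=-2
t=11: S=-2, d=4, jump=0, S_12=-2
t=12: S=-2, d=2, jump=1, S_13=-1
t=13: S=-1, d=2, jump=1, S_14=0
t=14: S=0, d=6, jump=3, S_15=3
t=15: S=3, d=3, jump=2, S_16=5


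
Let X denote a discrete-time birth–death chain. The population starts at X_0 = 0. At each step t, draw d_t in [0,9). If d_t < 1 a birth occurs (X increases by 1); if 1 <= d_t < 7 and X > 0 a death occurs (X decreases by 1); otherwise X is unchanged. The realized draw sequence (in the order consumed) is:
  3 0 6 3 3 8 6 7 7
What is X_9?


0

t=0: X=0, d=3 → hold, X_1=0
t=1: X=0, d=0 → birth, X_2=1
t=2: X=1, d=6 → death, X_3=0
t=3: X=0, d=3 → hold, X_4=0
t=4: X=0, d=3 → hold, X_5=0
t=5: X=0, d=8 → hold, X_6=0
t=6: X=0, d=6 → hold, X_7=0
t=7: X=0, d=7 → hold, X_8=0
t=8: X=0, d=7 → hold, X_9=0


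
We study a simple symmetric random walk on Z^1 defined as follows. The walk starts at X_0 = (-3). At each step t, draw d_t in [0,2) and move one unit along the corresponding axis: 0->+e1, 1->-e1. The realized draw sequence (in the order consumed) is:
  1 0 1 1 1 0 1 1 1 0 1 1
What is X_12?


(-9)

t=0: X=(-3), d=1 → -e1, X_1=(-4)
t=1: X=(-4), d=0 → +e1, X_2=(-3)
t=2: X=(-3), d=1 → -e1, X_3=(-4)
t=3: X=(-4), d=1 → -e1, X_4=(-5)
t=4: X=(-5), d=1 → -e1, X_5=(-6)
t=5: X=(-6), d=0 → +e1, X_6=(-5)
t=6: X=(-5), d=1 → -e1, X_7=(-6)
t=7: X=(-6), d=1 → -e1, X_8=(-7)
t=8: X=(-7), d=1 → -e1, X_9=(-8)
t=9: X=(-8), d=0 → +e1, X_10=(-7)
t=10: X=(-7), d=1 → -e1, X_11=(-8)
t=11: X=(-8), d=1 → -e1, X_12=(-9)


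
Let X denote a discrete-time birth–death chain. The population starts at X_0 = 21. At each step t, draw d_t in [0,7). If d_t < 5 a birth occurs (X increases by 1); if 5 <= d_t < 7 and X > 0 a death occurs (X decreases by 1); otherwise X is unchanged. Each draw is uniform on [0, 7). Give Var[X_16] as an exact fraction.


X can drop by at most 1 per step and X_0 = 21 > T = 16, so X_t >= 21 − t >= 5 > 0 for every t <= 16: the floor at 0 (the 'and X > 0' condition) never binds. Hence X_16 = X_0 + Σ_{t<16} Y_t with i.i.d. increments Y_t = y(d_t) ∈ {+1, −1, 0}.
Outcome values over d=0..6: [1, 1, 1, 1, 1, -1, -1]
Σy = 3, Σy² = 7, M = 7
μ = 3/7 = 3/7,  σ² = 7/7 − (3/7)² = 40/49
Independent increments: Var[X_16] = 16·σ² = 16·(40/49) = 640/49

640/49


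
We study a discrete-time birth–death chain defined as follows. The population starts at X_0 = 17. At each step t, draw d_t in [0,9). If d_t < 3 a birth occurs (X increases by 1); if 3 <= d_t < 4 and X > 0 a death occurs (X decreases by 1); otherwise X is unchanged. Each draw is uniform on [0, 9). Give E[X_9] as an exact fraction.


X can drop by at most 1 per step and X_0 = 17 > T = 9, so X_t >= 17 − t >= 8 > 0 for every t <= 9: the floor at 0 (the 'and X > 0' condition) never binds. Hence X_9 = X_0 + Σ_{t<9} Y_t with i.i.d. increments Y_t = y(d_t) ∈ {+1, −1, 0}.
Outcome values over d=0..8: [1, 1, 1, -1, 0, 0, 0, 0, 0]
Σy = 2, Σy² = 4, M = 9
μ = 2/9 = 2/9,  σ² = 4/9 − (2/9)² = 32/81
E[X_9] = 17 + 9·(2/9) = 19

19


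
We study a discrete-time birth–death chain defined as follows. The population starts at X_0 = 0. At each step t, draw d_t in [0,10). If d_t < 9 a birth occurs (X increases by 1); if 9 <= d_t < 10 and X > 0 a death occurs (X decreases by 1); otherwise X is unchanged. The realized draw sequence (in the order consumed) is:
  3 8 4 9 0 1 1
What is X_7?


t=0: X=0, d=3 → birth, X_1=1
t=1: X=1, d=8 → birth, X_2=2
t=2: X=2, d=4 → birth, X_3=3
t=3: X=3, d=9 → death, X_4=2
t=4: X=2, d=0 → birth, X_5=3
t=5: X=3, d=1 → birth, X_6=4
t=6: X=4, d=1 → birth, X_7=5

5


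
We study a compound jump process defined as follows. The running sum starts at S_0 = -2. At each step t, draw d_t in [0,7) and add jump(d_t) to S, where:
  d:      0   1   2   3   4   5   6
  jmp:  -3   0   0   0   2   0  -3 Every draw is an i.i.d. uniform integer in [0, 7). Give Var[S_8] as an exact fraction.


1104/49

Outcome values over d=0..6: [-3, 0, 0, 0, 2, 0, -3]
Σy = -4, Σy² = 22, M = 7
μ = -4/7 = -4/7,  σ² = 22/7 − (-4/7)² = 138/49
Independent increments: Var[S_8] = 8·σ² = 8·(138/49) = 1104/49


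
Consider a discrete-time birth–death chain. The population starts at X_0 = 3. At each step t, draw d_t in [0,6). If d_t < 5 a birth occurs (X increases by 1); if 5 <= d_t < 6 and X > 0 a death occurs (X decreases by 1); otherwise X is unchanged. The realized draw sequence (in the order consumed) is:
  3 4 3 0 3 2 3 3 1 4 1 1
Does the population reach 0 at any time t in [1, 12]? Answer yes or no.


no

t=0: X=3, d=3 → birth, X_1=4
t=1: X=4, d=4 → birth, X_2=5
t=2: X=5, d=3 → birth, X_3=6
t=3: X=6, d=0 → birth, X_4=7
t=4: X=7, d=3 → birth, X_5=8
t=5: X=8, d=2 → birth, X_6=9
t=6: X=9, d=3 → birth, X_7=10
t=7: X=10, d=3 → birth, X_8=11
t=8: X=11, d=1 → birth, X_9=12
t=9: X=12, d=4 → birth, X_10=13
t=10: X=13, d=1 → birth, X_11=14
t=11: X=14, d=1 → birth, X_12=15


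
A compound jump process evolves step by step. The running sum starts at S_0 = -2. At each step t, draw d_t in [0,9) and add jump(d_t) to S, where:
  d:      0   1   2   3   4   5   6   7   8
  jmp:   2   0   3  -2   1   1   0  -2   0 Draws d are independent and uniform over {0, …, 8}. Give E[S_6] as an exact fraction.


0

Outcome values over d=0..8: [2, 0, 3, -2, 1, 1, 0, -2, 0]
Σy = 3, Σy² = 23, M = 9
μ = 3/9 = 1/3,  σ² = 23/9 − (1/3)² = 22/9
E[S_6] = -2 + 6·(1/3) = 0


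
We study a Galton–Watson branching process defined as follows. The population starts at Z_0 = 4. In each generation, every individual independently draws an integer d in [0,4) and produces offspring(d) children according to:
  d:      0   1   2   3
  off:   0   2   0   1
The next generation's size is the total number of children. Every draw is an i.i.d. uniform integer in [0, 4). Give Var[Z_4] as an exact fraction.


51975/16384

Outcome values over d=0..3: [0, 2, 0, 1]
Σy = 3, Σy² = 5, M = 4
μ = 3/4 = 3/4,  σ² = 5/4 − (3/4)² = 11/16
V_0 = 0, E_0 = 4
V_1 = 11/16·E_0 + (3/4)²·V_0 = 11/4;  E_1 = 3
V_2 = 11/16·E_1 + (3/4)²·V_1 = 231/64;  E_2 = 9/4
V_3 = 11/16·E_2 + (3/4)²·V_2 = 3663/1024;  E_3 = 27/16
V_4 = 11/16·E_3 + (3/4)²·V_3 = 51975/16384;  E_4 = 81/64


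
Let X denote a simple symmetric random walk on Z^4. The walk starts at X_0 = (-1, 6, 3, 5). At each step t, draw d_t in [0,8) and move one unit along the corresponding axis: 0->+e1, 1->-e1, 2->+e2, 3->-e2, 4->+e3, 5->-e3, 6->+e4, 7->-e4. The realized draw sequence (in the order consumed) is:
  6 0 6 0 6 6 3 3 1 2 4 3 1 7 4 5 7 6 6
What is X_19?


t=0: X=(-1, 6, 3, 5), d=6 → +e4, X_1=(-1, 6, 3, 6)
t=1: X=(-1, 6, 3, 6), d=0 → +e1, X_2=(0, 6, 3, 6)
t=2: X=(0, 6, 3, 6), d=6 → +e4, X_3=(0, 6, 3, 7)
t=3: X=(0, 6, 3, 7), d=0 → +e1, X_4=(1, 6, 3, 7)
t=4: X=(1, 6, 3, 7), d=6 → +e4, X_5=(1, 6, 3, 8)
t=5: X=(1, 6, 3, 8), d=6 → +e4, X_6=(1, 6, 3, 9)
t=6: X=(1, 6, 3, 9), d=3 → -e2, X_7=(1, 5, 3, 9)
t=7: X=(1, 5, 3, 9), d=3 → -e2, X_8=(1, 4, 3, 9)
t=8: X=(1, 4, 3, 9), d=1 → -e1, X_9=(0, 4, 3, 9)
t=9: X=(0, 4, 3, 9), d=2 → +e2, X_10=(0, 5, 3, 9)
t=10: X=(0, 5, 3, 9), d=4 → +e3, X_11=(0, 5, 4, 9)
t=11: X=(0, 5, 4, 9), d=3 → -e2, X_12=(0, 4, 4, 9)
t=12: X=(0, 4, 4, 9), d=1 → -e1, X_13=(-1, 4, 4, 9)
t=13: X=(-1, 4, 4, 9), d=7 → -e4, X_14=(-1, 4, 4, 8)
t=14: X=(-1, 4, 4, 8), d=4 → +e3, X_15=(-1, 4, 5, 8)
t=15: X=(-1, 4, 5, 8), d=5 → -e3, X_16=(-1, 4, 4, 8)
t=16: X=(-1, 4, 4, 8), d=7 → -e4, X_17=(-1, 4, 4, 7)
t=17: X=(-1, 4, 4, 7), d=6 → +e4, X_18=(-1, 4, 4, 8)
t=18: X=(-1, 4, 4, 8), d=6 → +e4, X_19=(-1, 4, 4, 9)

(-1, 4, 4, 9)


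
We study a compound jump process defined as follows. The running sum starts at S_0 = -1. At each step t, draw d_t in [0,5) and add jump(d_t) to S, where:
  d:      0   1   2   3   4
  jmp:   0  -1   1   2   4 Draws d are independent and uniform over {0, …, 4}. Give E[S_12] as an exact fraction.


67/5

Outcome values over d=0..4: [0, -1, 1, 2, 4]
Σy = 6, Σy² = 22, M = 5
μ = 6/5 = 6/5,  σ² = 22/5 − (6/5)² = 74/25
E[S_12] = -1 + 12·(6/5) = 67/5


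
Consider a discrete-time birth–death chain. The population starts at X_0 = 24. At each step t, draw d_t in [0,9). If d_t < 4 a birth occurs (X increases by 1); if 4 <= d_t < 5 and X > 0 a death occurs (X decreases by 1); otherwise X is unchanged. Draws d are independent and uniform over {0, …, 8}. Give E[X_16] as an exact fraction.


X can drop by at most 1 per step and X_0 = 24 > T = 16, so X_t >= 24 − t >= 8 > 0 for every t <= 16: the floor at 0 (the 'and X > 0' condition) never binds. Hence X_16 = X_0 + Σ_{t<16} Y_t with i.i.d. increments Y_t = y(d_t) ∈ {+1, −1, 0}.
Outcome values over d=0..8: [1, 1, 1, 1, -1, 0, 0, 0, 0]
Σy = 3, Σy² = 5, M = 9
μ = 3/9 = 1/3,  σ² = 5/9 − (1/3)² = 4/9
E[X_16] = 24 + 16·(1/3) = 88/3

88/3


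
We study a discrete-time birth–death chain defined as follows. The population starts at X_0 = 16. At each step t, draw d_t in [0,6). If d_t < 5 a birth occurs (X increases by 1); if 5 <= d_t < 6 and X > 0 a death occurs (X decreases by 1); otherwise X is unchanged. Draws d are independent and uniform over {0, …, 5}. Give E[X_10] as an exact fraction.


68/3

X can drop by at most 1 per step and X_0 = 16 > T = 10, so X_t >= 16 − t >= 6 > 0 for every t <= 10: the floor at 0 (the 'and X > 0' condition) never binds. Hence X_10 = X_0 + Σ_{t<10} Y_t with i.i.d. increments Y_t = y(d_t) ∈ {+1, −1, 0}.
Outcome values over d=0..5: [1, 1, 1, 1, 1, -1]
Σy = 4, Σy² = 6, M = 6
μ = 4/6 = 2/3,  σ² = 6/6 − (2/3)² = 5/9
E[X_10] = 16 + 10·(2/3) = 68/3


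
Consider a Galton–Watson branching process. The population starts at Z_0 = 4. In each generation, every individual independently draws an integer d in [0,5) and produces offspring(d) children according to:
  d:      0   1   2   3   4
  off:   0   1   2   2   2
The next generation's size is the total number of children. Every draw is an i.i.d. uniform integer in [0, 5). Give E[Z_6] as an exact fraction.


470596/15625

Outcome values over d=0..4: [0, 1, 2, 2, 2]
Σy = 7, Σy² = 13, M = 5
μ = 7/5 = 7/5,  σ² = 13/5 − (7/5)² = 16/25
E[Z_0] = 4
E[Z_1] = 7/5·E[Z_0] = 28/5
E[Z_2] = 7/5·E[Z_1] = 196/25
E[Z_3] = 7/5·E[Z_2] = 1372/125
E[Z_4] = 7/5·E[Z_3] = 9604/625
E[Z_5] = 7/5·E[Z_4] = 67228/3125
E[Z_6] = 7/5·E[Z_5] = 470596/15625


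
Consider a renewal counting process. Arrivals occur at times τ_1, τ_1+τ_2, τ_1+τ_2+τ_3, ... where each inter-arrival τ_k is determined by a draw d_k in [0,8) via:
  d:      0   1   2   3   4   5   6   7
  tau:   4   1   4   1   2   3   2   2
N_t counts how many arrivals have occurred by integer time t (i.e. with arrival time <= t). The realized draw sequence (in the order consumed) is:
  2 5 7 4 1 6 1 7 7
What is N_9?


3

draw d_1=2: τ_1=4, arrival time A_1=4
draw d_2=5: τ_2=3, arrival time A_2=7
draw d_3=7: τ_3=2, arrival time A_3=9
draw d_4=4: τ_4=2, arrival time A_4=11
draw d_5=1: τ_5=1, arrival time A_5=12
draw d_6=6: τ_6=2, arrival time A_6=14
draw d_7=1: τ_7=1, arrival time A_7=15
draw d_8=7: τ_8=2, arrival time A_8=17
draw d_9=7: τ_9=2, arrival time A_9=19
N_t over t=0..9: 0:0 1:0 2:0 3:0 4:1 5:1 6:1 7:2 8:2 9:3


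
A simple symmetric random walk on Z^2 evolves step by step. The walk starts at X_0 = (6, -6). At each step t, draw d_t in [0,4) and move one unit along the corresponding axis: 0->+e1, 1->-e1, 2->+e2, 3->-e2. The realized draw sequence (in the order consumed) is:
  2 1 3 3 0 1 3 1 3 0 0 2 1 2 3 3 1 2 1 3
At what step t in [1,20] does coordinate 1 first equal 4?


8

t=0: X=(6, -6), d=2 → +e2, X_1=(6, -5)
t=1: X=(6, -5), d=1 → -e1, X_2=(5, -5)
t=2: X=(5, -5), d=3 → -e2, X_3=(5, -6)
t=3: X=(5, -6), d=3 → -e2, X_4=(5, -7)
t=4: X=(5, -7), d=0 → +e1, X_5=(6, -7)
t=5: X=(6, -7), d=1 → -e1, X_6=(5, -7)
t=6: X=(5, -7), d=3 → -e2, X_7=(5, -8)
t=7: X=(5, -8), d=1 → -e1, X_8=(4, -8)
t=8: X=(4, -8), d=3 → -e2, X_9=(4, -9)
t=9: X=(4, -9), d=0 → +e1, X_10=(5, -9)
t=10: X=(5, -9), d=0 → +e1, X_11=(6, -9)
t=11: X=(6, -9), d=2 → +e2, X_12=(6, -8)
t=12: X=(6, -8), d=1 → -e1, X_13=(5, -8)
t=13: X=(5, -8), d=2 → +e2, X_14=(5, -7)
t=14: X=(5, -7), d=3 → -e2, X_15=(5, -8)
t=15: X=(5, -8), d=3 → -e2, X_16=(5, -9)
t=16: X=(5, -9), d=1 → -e1, X_17=(4, -9)
t=17: X=(4, -9), d=2 → +e2, X_18=(4, -8)
t=18: X=(4, -8), d=1 → -e1, X_19=(3, -8)
t=19: X=(3, -8), d=3 → -e2, X_20=(3, -9)


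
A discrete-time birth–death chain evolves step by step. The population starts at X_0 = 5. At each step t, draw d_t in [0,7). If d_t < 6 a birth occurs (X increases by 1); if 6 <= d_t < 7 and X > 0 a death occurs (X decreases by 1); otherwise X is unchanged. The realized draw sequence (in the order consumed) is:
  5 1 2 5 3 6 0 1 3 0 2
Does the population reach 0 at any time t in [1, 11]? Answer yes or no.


t=0: X=5, d=5 → birth, X_1=6
t=1: X=6, d=1 → birth, X_2=7
t=2: X=7, d=2 → birth, X_3=8
t=3: X=8, d=5 → birth, X_4=9
t=4: X=9, d=3 → birth, X_5=10
t=5: X=10, d=6 → death, X_6=9
t=6: X=9, d=0 → birth, X_7=10
t=7: X=10, d=1 → birth, X_8=11
t=8: X=11, d=3 → birth, X_9=12
t=9: X=12, d=0 → birth, X_10=13
t=10: X=13, d=2 → birth, X_11=14

no


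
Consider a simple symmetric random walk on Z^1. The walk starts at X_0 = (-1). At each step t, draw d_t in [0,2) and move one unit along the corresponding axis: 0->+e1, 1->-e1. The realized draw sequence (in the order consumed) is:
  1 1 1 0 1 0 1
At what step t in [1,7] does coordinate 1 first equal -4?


t=0: X=(-1), d=1 → -e1, X_1=(-2)
t=1: X=(-2), d=1 → -e1, X_2=(-3)
t=2: X=(-3), d=1 → -e1, X_3=(-4)
t=3: X=(-4), d=0 → +e1, X_4=(-3)
t=4: X=(-3), d=1 → -e1, X_5=(-4)
t=5: X=(-4), d=0 → +e1, X_6=(-3)
t=6: X=(-3), d=1 → -e1, X_7=(-4)

3


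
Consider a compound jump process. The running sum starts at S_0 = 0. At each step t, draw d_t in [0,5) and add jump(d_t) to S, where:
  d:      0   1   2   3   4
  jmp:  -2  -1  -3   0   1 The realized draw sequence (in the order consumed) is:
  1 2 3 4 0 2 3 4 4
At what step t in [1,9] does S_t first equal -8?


t=0: S=0, d=1, jump=-1, S_1=-1
t=1: S=-1, d=2, jump=-3, S_2=-4
t=2: S=-4, d=3, jump=0, S_3=-4
t=3: S=-4, d=4, jump=1, S_4=-3
t=4: S=-3, d=0, jump=-2, S_5=-5
t=5: S=-5, d=2, jump=-3, S_6=-8
t=6: S=-8, d=3, jump=0, S_7=-8
t=7: S=-8, d=4, jump=1, S_8=-7
t=8: S=-7, d=4, jump=1, S_9=-6

6


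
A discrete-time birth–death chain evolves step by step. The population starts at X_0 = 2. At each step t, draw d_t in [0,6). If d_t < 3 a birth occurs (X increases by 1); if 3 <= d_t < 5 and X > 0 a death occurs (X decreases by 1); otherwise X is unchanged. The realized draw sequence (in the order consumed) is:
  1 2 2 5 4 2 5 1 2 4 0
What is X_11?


7

t=0: X=2, d=1 → birth, X_1=3
t=1: X=3, d=2 → birth, X_2=4
t=2: X=4, d=2 → birth, X_3=5
t=3: X=5, d=5 → hold, X_4=5
t=4: X=5, d=4 → death, X_5=4
t=5: X=4, d=2 → birth, X_6=5
t=6: X=5, d=5 → hold, X_7=5
t=7: X=5, d=1 → birth, X_8=6
t=8: X=6, d=2 → birth, X_9=7
t=9: X=7, d=4 → death, X_10=6
t=10: X=6, d=0 → birth, X_11=7
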